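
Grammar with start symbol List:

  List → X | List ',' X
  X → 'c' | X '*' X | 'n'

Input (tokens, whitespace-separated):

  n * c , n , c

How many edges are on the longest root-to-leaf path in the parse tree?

5

[List [List [List [X [X n] * [X c]]] , [X n]] , [X c]]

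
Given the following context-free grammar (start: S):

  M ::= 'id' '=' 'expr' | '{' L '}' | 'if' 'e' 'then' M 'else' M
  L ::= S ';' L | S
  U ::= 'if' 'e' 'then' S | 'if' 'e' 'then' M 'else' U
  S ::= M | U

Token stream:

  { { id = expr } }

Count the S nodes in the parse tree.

3

[S [M { [L [S [M { [L [S [M id = expr]]] }]]] }]]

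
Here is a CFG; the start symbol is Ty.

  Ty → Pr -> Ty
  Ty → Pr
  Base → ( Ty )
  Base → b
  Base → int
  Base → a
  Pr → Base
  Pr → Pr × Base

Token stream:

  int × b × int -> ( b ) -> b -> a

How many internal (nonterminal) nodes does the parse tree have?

[Ty [Pr [Pr [Pr [Base int]] × [Base b]] × [Base int]] -> [Ty [Pr [Base ( [Ty [Pr [Base b]]] )]] -> [Ty [Pr [Base b]] -> [Ty [Pr [Base a]]]]]]

19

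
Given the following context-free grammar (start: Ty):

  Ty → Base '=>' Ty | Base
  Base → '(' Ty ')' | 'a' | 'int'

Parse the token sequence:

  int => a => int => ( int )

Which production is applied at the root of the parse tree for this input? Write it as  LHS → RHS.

[Ty [Base int] => [Ty [Base a] => [Ty [Base int] => [Ty [Base ( [Ty [Base int]] )]]]]]

Ty → Base '=>' Ty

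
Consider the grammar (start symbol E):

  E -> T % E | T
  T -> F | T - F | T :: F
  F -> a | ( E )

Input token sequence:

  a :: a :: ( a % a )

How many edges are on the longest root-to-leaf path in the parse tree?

[E [T [T [T [F a]] :: [F a]] :: [F ( [E [T [F a]] % [E [T [F a]]]] )]]]

7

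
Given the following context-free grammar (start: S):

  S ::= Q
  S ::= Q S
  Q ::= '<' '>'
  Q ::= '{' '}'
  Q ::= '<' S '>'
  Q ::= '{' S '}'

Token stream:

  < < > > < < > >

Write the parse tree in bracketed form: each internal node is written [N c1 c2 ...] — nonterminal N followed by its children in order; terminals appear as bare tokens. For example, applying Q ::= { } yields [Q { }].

S
Q S
< S > S
< Q > S
< < > > S
< < > > Q
< < > > < S >
< < > > < Q >
< < > > < < > >

[S [Q < [S [Q < >]] >] [S [Q < [S [Q < >]] >]]]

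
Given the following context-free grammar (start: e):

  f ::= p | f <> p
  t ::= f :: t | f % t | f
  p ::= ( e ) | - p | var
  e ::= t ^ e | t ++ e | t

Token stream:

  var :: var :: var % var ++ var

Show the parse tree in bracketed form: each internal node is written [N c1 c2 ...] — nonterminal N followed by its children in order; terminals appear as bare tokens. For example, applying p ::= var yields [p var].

e
t ++ e
f :: t ++ e
p :: t ++ e
var :: t ++ e
var :: f :: t ++ e
var :: p :: t ++ e
var :: var :: t ++ e
var :: var :: f % t ++ e
var :: var :: p % t ++ e
var :: var :: var % t ++ e
var :: var :: var % f ++ e
var :: var :: var % p ++ e
var :: var :: var % var ++ e
var :: var :: var % var ++ t
var :: var :: var % var ++ f
var :: var :: var % var ++ p
var :: var :: var % var ++ var

[e [t [f [p var]] :: [t [f [p var]] :: [t [f [p var]] % [t [f [p var]]]]]] ++ [e [t [f [p var]]]]]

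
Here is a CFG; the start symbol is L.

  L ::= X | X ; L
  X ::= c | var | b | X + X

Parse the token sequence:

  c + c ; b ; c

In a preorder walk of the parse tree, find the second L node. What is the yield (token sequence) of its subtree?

b ; c

[L [X [X c] + [X c]] ; [L [X b] ; [L [X c]]]]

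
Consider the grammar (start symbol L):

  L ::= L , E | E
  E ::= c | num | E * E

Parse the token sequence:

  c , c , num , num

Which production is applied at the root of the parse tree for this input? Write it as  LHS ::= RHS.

L ::= L , E

[L [L [L [L [E c]] , [E c]] , [E num]] , [E num]]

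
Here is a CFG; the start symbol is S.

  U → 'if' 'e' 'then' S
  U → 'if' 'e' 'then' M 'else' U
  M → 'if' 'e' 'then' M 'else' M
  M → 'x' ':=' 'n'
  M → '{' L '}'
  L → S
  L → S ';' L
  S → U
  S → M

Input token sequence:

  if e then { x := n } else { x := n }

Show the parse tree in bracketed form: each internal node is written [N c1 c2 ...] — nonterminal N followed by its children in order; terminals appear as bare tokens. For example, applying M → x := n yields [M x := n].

S
M
if e then M else M
if e then { L } else M
if e then { S } else M
if e then { M } else M
if e then { x := n } else M
if e then { x := n } else { L }
if e then { x := n } else { S }
if e then { x := n } else { M }
if e then { x := n } else { x := n }

[S [M if e then [M { [L [S [M x := n]]] }] else [M { [L [S [M x := n]]] }]]]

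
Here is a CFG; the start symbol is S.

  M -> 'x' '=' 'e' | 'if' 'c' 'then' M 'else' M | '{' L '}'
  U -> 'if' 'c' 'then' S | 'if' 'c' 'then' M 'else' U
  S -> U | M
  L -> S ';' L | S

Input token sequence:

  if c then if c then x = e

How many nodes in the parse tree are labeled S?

3

[S [U if c then [S [U if c then [S [M x = e]]]]]]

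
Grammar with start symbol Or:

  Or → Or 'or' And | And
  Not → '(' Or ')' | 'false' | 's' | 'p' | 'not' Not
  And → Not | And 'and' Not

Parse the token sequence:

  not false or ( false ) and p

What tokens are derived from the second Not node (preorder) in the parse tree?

[Or [Or [And [Not not [Not false]]]] or [And [And [Not ( [Or [And [Not false]]] )]] and [Not p]]]

false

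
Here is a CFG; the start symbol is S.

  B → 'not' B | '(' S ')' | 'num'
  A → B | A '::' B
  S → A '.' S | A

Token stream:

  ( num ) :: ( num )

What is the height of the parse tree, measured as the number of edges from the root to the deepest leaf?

7

[S [A [A [B ( [S [A [B num]]] )]] :: [B ( [S [A [B num]]] )]]]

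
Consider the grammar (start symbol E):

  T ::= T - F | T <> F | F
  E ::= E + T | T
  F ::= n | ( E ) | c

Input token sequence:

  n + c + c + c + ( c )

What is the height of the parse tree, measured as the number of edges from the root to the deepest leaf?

[E [E [E [E [E [T [F n]]] + [T [F c]]] + [T [F c]]] + [T [F c]]] + [T [F ( [E [T [F c]]] )]]]

7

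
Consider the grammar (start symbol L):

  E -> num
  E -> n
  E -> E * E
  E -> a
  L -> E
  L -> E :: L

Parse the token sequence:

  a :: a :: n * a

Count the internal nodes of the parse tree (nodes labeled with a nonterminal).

8

[L [E a] :: [L [E a] :: [L [E [E n] * [E a]]]]]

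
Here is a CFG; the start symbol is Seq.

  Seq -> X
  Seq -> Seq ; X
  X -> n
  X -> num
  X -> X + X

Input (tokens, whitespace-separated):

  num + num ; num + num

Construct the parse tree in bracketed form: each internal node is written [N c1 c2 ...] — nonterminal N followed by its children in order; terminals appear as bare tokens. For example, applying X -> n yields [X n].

[Seq [Seq [X [X num] + [X num]]] ; [X [X num] + [X num]]]

Seq
Seq ; X
X ; X
X + X ; X
num + X ; X
num + num ; X
num + num ; X + X
num + num ; num + X
num + num ; num + num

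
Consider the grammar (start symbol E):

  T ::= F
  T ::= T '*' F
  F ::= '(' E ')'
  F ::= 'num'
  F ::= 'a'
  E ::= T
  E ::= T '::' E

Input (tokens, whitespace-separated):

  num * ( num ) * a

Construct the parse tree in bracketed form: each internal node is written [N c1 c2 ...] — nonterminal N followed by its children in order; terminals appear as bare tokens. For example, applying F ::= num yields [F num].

E
T
T * F
T * F * F
F * F * F
num * F * F
num * ( E ) * F
num * ( T ) * F
num * ( F ) * F
num * ( num ) * F
num * ( num ) * a

[E [T [T [T [F num]] * [F ( [E [T [F num]]] )]] * [F a]]]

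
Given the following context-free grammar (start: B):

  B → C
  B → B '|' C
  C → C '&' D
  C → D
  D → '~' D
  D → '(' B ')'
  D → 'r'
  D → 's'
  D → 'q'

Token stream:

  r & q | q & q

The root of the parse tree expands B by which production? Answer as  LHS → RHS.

B → B '|' C

[B [B [C [C [D r]] & [D q]]] | [C [C [D q]] & [D q]]]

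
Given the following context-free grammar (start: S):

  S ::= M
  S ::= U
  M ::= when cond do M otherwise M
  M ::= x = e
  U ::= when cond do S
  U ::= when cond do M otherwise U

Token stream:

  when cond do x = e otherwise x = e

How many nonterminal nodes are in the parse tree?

[S [M when cond do [M x = e] otherwise [M x = e]]]

4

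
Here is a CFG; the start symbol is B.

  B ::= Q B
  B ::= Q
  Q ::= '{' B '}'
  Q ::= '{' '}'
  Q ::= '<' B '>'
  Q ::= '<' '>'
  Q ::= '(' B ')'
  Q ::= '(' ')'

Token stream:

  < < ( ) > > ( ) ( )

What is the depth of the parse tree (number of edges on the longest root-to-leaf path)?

6

[B [Q < [B [Q < [B [Q ( )]] >]] >] [B [Q ( )] [B [Q ( )]]]]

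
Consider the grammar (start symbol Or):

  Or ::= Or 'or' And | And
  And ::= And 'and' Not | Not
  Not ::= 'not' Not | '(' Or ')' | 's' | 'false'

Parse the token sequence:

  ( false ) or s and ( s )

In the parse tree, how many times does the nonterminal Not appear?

5

[Or [Or [And [Not ( [Or [And [Not false]]] )]]] or [And [And [Not s]] and [Not ( [Or [And [Not s]]] )]]]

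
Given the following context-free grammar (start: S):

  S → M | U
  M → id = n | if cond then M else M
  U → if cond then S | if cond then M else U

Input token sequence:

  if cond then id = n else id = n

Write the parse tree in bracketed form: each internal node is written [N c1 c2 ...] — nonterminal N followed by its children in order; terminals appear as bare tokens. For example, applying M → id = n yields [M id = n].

[S [M if cond then [M id = n] else [M id = n]]]

S
M
if cond then M else M
if cond then id = n else M
if cond then id = n else id = n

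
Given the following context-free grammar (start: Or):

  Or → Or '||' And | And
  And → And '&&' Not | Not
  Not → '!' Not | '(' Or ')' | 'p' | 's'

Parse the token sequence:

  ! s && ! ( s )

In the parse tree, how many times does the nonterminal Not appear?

[Or [And [And [Not ! [Not s]]] && [Not ! [Not ( [Or [And [Not s]]] )]]]]

5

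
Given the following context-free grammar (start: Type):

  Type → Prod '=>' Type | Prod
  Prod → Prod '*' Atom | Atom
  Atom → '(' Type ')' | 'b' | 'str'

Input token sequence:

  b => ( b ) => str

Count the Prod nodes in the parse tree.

[Type [Prod [Atom b]] => [Type [Prod [Atom ( [Type [Prod [Atom b]]] )]] => [Type [Prod [Atom str]]]]]

4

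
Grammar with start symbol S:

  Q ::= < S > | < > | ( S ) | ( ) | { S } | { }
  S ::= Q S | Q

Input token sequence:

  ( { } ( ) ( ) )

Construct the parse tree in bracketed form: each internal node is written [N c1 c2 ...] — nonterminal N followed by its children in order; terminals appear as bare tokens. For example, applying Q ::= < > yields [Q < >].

S
Q
( S )
( Q S )
( { } S )
( { } Q S )
( { } ( ) S )
( { } ( ) Q )
( { } ( ) ( ) )

[S [Q ( [S [Q { }] [S [Q ( )] [S [Q ( )]]]] )]]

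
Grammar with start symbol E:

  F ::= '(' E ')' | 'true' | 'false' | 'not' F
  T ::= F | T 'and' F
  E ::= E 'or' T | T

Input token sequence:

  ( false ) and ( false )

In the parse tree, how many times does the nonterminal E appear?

[E [T [T [F ( [E [T [F false]]] )]] and [F ( [E [T [F false]]] )]]]

3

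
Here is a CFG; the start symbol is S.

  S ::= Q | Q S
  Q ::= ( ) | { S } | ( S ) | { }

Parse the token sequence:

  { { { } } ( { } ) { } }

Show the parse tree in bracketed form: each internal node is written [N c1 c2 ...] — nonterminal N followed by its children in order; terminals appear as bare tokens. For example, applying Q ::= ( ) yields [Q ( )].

S
Q
{ S }
{ Q S }
{ { S } S }
{ { Q } S }
{ { { } } S }
{ { { } } Q S }
{ { { } } ( S ) S }
{ { { } } ( Q ) S }
{ { { } } ( { } ) S }
{ { { } } ( { } ) Q }
{ { { } } ( { } ) { } }

[S [Q { [S [Q { [S [Q { }]] }] [S [Q ( [S [Q { }]] )] [S [Q { }]]]] }]]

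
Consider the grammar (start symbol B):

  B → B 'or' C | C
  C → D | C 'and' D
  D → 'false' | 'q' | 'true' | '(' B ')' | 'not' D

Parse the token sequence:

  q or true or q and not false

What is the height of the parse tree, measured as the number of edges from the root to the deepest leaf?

5

[B [B [B [C [D q]]] or [C [D true]]] or [C [C [D q]] and [D not [D false]]]]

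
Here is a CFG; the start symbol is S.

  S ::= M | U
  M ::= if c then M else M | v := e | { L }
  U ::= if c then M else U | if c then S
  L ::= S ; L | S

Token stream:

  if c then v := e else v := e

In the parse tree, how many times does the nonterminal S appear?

1

[S [M if c then [M v := e] else [M v := e]]]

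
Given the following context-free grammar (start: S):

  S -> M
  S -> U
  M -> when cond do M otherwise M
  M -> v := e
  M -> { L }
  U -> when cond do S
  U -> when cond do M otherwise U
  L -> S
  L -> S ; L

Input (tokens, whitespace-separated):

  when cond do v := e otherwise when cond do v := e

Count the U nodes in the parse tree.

[S [U when cond do [M v := e] otherwise [U when cond do [S [M v := e]]]]]

2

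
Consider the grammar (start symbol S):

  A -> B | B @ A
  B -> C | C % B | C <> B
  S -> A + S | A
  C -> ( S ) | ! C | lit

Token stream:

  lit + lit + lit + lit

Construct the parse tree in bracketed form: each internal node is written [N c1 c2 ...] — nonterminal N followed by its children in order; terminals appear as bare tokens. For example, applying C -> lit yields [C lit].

S
A + S
B + S
C + S
lit + S
lit + A + S
lit + B + S
lit + C + S
lit + lit + S
lit + lit + A + S
lit + lit + B + S
lit + lit + C + S
lit + lit + lit + S
lit + lit + lit + A
lit + lit + lit + B
lit + lit + lit + C
lit + lit + lit + lit

[S [A [B [C lit]]] + [S [A [B [C lit]]] + [S [A [B [C lit]]] + [S [A [B [C lit]]]]]]]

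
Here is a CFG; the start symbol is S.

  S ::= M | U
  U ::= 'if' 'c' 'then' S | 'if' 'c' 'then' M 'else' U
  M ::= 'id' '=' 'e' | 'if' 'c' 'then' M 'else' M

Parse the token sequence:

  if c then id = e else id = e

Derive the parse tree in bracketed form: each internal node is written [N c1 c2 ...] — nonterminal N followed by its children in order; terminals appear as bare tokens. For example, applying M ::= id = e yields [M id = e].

[S [M if c then [M id = e] else [M id = e]]]

S
M
if c then M else M
if c then id = e else M
if c then id = e else id = e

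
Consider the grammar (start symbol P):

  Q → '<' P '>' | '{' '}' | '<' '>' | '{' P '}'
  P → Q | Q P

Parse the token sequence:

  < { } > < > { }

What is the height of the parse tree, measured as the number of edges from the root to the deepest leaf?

4

[P [Q < [P [Q { }]] >] [P [Q < >] [P [Q { }]]]]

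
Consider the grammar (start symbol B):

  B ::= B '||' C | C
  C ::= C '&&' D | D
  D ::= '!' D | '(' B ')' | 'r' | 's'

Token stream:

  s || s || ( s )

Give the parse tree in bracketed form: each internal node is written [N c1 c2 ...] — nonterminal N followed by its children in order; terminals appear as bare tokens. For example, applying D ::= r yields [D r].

B
B || C
B || C || C
C || C || C
D || C || C
s || C || C
s || D || C
s || s || C
s || s || D
s || s || ( B )
s || s || ( C )
s || s || ( D )
s || s || ( s )

[B [B [B [C [D s]]] || [C [D s]]] || [C [D ( [B [C [D s]]] )]]]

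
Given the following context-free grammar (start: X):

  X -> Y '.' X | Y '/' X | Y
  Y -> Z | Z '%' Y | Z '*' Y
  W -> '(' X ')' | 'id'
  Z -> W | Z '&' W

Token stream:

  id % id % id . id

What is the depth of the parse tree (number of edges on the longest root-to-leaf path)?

6

[X [Y [Z [W id]] % [Y [Z [W id]] % [Y [Z [W id]]]]] . [X [Y [Z [W id]]]]]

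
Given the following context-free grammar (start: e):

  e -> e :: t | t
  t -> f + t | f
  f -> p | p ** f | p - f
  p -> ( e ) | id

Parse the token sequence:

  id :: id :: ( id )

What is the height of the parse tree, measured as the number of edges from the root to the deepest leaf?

8

[e [e [e [t [f [p id]]]] :: [t [f [p id]]]] :: [t [f [p ( [e [t [f [p id]]]] )]]]]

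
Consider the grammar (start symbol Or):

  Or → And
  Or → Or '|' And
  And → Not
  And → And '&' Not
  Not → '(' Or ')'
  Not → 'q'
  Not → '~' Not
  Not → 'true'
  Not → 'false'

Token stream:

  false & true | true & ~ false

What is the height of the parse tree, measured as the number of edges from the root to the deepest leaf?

[Or [Or [And [And [Not false]] & [Not true]]] | [And [And [Not true]] & [Not ~ [Not false]]]]

5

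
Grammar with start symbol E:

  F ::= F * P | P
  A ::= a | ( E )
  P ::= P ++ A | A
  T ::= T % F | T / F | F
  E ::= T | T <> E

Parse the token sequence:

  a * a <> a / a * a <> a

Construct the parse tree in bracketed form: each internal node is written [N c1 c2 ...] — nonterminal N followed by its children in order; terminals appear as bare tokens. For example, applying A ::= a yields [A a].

[E [T [F [F [P [A a]]] * [P [A a]]]] <> [E [T [T [F [P [A a]]]] / [F [F [P [A a]]] * [P [A a]]]] <> [E [T [F [P [A a]]]]]]]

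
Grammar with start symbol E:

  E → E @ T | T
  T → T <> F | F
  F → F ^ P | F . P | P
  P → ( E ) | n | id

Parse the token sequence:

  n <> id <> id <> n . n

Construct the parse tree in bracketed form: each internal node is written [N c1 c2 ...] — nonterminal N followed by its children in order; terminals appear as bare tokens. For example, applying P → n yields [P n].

[E [T [T [T [T [F [P n]]] <> [F [P id]]] <> [F [P id]]] <> [F [F [P n]] . [P n]]]]

E
T
T <> F
T <> F <> F
T <> F <> F <> F
F <> F <> F <> F
P <> F <> F <> F
n <> F <> F <> F
n <> P <> F <> F
n <> id <> F <> F
n <> id <> P <> F
n <> id <> id <> F
n <> id <> id <> F . P
n <> id <> id <> P . P
n <> id <> id <> n . P
n <> id <> id <> n . n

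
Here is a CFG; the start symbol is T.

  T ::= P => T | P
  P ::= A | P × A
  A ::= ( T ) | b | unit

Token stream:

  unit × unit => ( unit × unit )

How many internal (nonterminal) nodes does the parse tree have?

[T [P [P [A unit]] × [A unit]] => [T [P [A ( [T [P [P [A unit]] × [A unit]]] )]]]]

13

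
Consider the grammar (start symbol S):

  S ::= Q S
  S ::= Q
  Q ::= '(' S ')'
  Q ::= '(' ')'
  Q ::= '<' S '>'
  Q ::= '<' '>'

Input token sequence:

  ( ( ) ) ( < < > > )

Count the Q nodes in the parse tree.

[S [Q ( [S [Q ( )]] )] [S [Q ( [S [Q < [S [Q < >]] >]] )]]]

5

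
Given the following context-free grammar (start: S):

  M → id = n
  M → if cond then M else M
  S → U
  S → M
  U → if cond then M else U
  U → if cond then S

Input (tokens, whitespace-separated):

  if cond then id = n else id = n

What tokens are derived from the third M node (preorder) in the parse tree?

id = n

[S [M if cond then [M id = n] else [M id = n]]]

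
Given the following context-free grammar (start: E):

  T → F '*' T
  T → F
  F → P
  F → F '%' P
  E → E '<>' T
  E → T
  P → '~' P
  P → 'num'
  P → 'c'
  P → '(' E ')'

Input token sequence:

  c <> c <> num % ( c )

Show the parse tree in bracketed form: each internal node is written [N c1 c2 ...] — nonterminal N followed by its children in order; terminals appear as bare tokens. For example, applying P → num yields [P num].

E
E <> T
E <> T <> T
T <> T <> T
F <> T <> T
P <> T <> T
c <> T <> T
c <> F <> T
c <> P <> T
c <> c <> T
c <> c <> F
c <> c <> F % P
c <> c <> P % P
c <> c <> num % P
c <> c <> num % ( E )
c <> c <> num % ( T )
c <> c <> num % ( F )
c <> c <> num % ( P )
c <> c <> num % ( c )

[E [E [E [T [F [P c]]]] <> [T [F [P c]]]] <> [T [F [F [P num]] % [P ( [E [T [F [P c]]]] )]]]]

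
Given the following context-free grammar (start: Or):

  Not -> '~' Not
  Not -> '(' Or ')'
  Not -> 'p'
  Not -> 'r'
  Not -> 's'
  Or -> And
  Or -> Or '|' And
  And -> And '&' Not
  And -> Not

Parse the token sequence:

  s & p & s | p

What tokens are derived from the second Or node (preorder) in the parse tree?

s & p & s

[Or [Or [And [And [And [Not s]] & [Not p]] & [Not s]]] | [And [Not p]]]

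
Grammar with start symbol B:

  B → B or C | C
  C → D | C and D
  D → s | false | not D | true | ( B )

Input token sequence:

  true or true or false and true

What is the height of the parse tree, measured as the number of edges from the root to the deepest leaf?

5

[B [B [B [C [D true]]] or [C [D true]]] or [C [C [D false]] and [D true]]]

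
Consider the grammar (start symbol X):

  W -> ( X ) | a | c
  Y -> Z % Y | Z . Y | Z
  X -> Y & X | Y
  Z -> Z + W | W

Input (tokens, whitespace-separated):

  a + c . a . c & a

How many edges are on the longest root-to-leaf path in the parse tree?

[X [Y [Z [Z [W a]] + [W c]] . [Y [Z [W a]] . [Y [Z [W c]]]]] & [X [Y [Z [W a]]]]]

6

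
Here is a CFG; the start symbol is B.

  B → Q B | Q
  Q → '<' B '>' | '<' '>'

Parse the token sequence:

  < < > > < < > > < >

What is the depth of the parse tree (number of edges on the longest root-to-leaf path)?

[B [Q < [B [Q < >]] >] [B [Q < [B [Q < >]] >] [B [Q < >]]]]

5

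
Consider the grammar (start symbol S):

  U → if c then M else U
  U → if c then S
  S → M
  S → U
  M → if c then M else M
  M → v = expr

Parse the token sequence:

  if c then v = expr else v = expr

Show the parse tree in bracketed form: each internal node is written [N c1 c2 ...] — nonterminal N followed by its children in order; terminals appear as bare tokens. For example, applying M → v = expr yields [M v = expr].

S
M
if c then M else M
if c then v = expr else M
if c then v = expr else v = expr

[S [M if c then [M v = expr] else [M v = expr]]]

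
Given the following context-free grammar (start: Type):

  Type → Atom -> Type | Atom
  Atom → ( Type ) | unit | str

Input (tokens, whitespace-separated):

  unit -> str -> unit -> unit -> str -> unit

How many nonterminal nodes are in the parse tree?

[Type [Atom unit] -> [Type [Atom str] -> [Type [Atom unit] -> [Type [Atom unit] -> [Type [Atom str] -> [Type [Atom unit]]]]]]]

12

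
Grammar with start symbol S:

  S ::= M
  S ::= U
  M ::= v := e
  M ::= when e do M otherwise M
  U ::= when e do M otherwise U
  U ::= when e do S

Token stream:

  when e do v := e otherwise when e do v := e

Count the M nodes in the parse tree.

[S [U when e do [M v := e] otherwise [U when e do [S [M v := e]]]]]

2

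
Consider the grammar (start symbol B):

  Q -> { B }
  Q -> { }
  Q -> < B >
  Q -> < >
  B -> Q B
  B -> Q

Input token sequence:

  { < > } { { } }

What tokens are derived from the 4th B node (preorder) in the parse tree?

[B [Q { [B [Q < >]] }] [B [Q { [B [Q { }]] }]]]

{ }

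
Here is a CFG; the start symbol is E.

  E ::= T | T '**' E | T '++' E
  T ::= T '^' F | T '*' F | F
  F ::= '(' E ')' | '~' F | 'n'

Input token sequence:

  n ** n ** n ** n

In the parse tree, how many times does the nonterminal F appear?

[E [T [F n]] ** [E [T [F n]] ** [E [T [F n]] ** [E [T [F n]]]]]]

4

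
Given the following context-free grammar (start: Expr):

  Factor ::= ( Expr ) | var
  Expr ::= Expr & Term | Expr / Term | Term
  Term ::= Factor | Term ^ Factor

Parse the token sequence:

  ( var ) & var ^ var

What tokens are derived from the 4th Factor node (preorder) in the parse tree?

var

[Expr [Expr [Term [Factor ( [Expr [Term [Factor var]]] )]]] & [Term [Term [Factor var]] ^ [Factor var]]]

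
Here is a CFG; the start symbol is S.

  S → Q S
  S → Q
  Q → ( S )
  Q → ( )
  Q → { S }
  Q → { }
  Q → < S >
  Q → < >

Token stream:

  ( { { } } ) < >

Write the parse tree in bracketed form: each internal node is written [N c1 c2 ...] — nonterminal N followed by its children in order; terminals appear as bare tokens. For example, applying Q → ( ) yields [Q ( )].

[S [Q ( [S [Q { [S [Q { }]] }]] )] [S [Q < >]]]

S
Q S
( S ) S
( Q ) S
( { S } ) S
( { Q } ) S
( { { } } ) S
( { { } } ) Q
( { { } } ) < >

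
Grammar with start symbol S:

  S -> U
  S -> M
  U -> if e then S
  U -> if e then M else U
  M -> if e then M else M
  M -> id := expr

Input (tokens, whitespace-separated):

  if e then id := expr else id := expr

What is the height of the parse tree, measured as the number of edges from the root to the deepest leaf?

3

[S [M if e then [M id := expr] else [M id := expr]]]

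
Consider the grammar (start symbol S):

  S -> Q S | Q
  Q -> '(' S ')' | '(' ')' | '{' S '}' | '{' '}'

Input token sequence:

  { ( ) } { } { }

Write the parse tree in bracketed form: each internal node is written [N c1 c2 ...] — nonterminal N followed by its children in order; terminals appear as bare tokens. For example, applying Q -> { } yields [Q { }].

[S [Q { [S [Q ( )]] }] [S [Q { }] [S [Q { }]]]]

S
Q S
{ S } S
{ Q } S
{ ( ) } S
{ ( ) } Q S
{ ( ) } { } S
{ ( ) } { } Q
{ ( ) } { } { }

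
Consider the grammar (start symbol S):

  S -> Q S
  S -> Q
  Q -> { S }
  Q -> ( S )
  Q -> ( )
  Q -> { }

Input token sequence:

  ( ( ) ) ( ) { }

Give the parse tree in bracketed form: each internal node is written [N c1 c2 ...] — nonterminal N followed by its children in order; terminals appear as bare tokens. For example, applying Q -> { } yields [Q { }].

[S [Q ( [S [Q ( )]] )] [S [Q ( )] [S [Q { }]]]]

S
Q S
( S ) S
( Q ) S
( ( ) ) S
( ( ) ) Q S
( ( ) ) ( ) S
( ( ) ) ( ) Q
( ( ) ) ( ) { }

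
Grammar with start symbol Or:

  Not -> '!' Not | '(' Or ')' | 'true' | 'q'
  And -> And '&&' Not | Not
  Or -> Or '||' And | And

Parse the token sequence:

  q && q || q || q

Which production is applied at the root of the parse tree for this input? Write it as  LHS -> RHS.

[Or [Or [Or [And [And [Not q]] && [Not q]]] || [And [Not q]]] || [And [Not q]]]

Or -> Or '||' And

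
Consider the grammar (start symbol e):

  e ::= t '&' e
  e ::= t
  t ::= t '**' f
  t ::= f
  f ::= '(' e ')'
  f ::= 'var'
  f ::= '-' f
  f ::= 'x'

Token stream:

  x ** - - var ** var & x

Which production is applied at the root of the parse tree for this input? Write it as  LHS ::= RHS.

[e [t [t [t [f x]] ** [f - [f - [f var]]]] ** [f var]] & [e [t [f x]]]]

e ::= t '&' e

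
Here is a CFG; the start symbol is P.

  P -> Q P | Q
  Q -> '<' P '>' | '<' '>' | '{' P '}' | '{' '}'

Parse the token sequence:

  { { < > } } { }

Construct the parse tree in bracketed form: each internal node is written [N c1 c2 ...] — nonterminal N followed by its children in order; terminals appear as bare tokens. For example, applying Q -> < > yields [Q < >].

P
Q P
{ P } P
{ Q } P
{ { P } } P
{ { Q } } P
{ { < > } } P
{ { < > } } Q
{ { < > } } { }

[P [Q { [P [Q { [P [Q < >]] }]] }] [P [Q { }]]]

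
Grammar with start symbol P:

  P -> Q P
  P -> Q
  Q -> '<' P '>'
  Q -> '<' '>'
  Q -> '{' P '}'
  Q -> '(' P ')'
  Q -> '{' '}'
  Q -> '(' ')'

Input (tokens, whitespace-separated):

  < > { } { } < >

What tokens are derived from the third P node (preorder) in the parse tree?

[P [Q < >] [P [Q { }] [P [Q { }] [P [Q < >]]]]]

{ } < >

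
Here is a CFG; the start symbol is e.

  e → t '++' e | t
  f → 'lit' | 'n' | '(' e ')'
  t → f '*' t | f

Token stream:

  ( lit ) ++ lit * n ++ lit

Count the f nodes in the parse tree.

[e [t [f ( [e [t [f lit]]] )]] ++ [e [t [f lit] * [t [f n]]] ++ [e [t [f lit]]]]]

5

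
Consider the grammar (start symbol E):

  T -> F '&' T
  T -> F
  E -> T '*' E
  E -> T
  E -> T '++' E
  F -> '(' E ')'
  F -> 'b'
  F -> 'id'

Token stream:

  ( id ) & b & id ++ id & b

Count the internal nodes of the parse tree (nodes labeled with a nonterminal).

15

[E [T [F ( [E [T [F id]]] )] & [T [F b] & [T [F id]]]] ++ [E [T [F id] & [T [F b]]]]]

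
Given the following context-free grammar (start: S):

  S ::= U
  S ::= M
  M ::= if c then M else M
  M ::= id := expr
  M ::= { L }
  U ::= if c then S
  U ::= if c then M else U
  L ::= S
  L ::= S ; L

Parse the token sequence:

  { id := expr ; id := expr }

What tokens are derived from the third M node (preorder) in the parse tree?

[S [M { [L [S [M id := expr]] ; [L [S [M id := expr]]]] }]]

id := expr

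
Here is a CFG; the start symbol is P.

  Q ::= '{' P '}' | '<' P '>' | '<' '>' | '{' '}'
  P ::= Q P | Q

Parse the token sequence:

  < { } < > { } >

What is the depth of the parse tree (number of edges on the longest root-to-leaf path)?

6

[P [Q < [P [Q { }] [P [Q < >] [P [Q { }]]]] >]]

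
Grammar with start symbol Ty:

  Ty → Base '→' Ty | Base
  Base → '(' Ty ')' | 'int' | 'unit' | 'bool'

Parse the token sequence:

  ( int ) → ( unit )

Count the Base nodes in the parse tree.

4

[Ty [Base ( [Ty [Base int]] )] → [Ty [Base ( [Ty [Base unit]] )]]]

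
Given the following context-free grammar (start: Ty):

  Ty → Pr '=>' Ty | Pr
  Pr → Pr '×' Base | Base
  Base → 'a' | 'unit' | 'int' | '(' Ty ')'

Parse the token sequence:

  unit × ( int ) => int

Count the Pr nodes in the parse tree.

4

[Ty [Pr [Pr [Base unit]] × [Base ( [Ty [Pr [Base int]]] )]] => [Ty [Pr [Base int]]]]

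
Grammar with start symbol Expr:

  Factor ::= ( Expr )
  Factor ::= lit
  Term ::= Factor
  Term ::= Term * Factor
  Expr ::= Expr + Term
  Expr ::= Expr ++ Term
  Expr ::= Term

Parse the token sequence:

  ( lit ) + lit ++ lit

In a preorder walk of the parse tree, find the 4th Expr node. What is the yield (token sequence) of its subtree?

lit

[Expr [Expr [Expr [Term [Factor ( [Expr [Term [Factor lit]]] )]]] + [Term [Factor lit]]] ++ [Term [Factor lit]]]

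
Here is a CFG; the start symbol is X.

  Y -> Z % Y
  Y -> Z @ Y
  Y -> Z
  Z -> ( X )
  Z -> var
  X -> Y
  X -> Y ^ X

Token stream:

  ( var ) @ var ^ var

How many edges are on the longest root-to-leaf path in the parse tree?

[X [Y [Z ( [X [Y [Z var]]] )] @ [Y [Z var]]] ^ [X [Y [Z var]]]]

6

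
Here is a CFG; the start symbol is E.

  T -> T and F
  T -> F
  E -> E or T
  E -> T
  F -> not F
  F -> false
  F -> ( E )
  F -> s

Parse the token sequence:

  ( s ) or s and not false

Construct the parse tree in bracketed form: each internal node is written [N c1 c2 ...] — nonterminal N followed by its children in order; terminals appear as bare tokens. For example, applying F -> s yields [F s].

[E [E [T [F ( [E [T [F s]]] )]]] or [T [T [F s]] and [F not [F false]]]]

E
E or T
T or T
F or T
( E ) or T
( T ) or T
( F ) or T
( s ) or T
( s ) or T and F
( s ) or F and F
( s ) or s and F
( s ) or s and not F
( s ) or s and not false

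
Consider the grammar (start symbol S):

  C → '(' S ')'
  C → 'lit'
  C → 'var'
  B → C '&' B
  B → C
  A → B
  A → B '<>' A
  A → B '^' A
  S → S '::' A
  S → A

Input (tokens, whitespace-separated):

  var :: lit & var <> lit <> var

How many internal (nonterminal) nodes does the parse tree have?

16

[S [S [A [B [C var]]]] :: [A [B [C lit] & [B [C var]]] <> [A [B [C lit]] <> [A [B [C var]]]]]]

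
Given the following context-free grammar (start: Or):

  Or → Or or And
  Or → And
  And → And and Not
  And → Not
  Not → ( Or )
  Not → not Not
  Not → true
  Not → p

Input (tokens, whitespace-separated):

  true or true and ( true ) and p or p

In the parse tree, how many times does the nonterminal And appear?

[Or [Or [Or [And [Not true]]] or [And [And [And [Not true]] and [Not ( [Or [And [Not true]]] )]] and [Not p]]] or [And [Not p]]]

6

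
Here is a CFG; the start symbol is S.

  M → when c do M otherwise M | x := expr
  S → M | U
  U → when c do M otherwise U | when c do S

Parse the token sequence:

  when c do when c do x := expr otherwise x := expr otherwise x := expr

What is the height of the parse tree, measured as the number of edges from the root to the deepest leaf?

4

[S [M when c do [M when c do [M x := expr] otherwise [M x := expr]] otherwise [M x := expr]]]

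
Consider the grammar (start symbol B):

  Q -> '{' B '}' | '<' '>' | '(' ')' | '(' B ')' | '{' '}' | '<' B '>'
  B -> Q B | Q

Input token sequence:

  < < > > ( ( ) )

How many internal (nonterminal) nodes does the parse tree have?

8

[B [Q < [B [Q < >]] >] [B [Q ( [B [Q ( )]] )]]]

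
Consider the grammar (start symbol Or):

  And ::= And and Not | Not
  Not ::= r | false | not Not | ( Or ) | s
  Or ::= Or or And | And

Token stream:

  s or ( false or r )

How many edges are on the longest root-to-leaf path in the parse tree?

7

[Or [Or [And [Not s]]] or [And [Not ( [Or [Or [And [Not false]]] or [And [Not r]]] )]]]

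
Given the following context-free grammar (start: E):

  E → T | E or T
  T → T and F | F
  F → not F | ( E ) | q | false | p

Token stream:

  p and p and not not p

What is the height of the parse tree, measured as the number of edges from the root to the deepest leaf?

5

[E [T [T [T [F p]] and [F p]] and [F not [F not [F p]]]]]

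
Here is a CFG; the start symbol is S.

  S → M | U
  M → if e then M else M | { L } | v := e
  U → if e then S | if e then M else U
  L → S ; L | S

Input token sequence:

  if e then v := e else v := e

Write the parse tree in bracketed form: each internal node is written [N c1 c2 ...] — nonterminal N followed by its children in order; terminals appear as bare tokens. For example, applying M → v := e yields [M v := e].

S
M
if e then M else M
if e then v := e else M
if e then v := e else v := e

[S [M if e then [M v := e] else [M v := e]]]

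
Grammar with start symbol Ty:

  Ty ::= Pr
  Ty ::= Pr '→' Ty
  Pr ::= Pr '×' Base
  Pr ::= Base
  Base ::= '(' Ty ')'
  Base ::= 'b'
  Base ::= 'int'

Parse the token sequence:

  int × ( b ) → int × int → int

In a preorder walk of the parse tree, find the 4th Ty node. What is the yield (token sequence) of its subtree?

int

[Ty [Pr [Pr [Base int]] × [Base ( [Ty [Pr [Base b]]] )]] → [Ty [Pr [Pr [Base int]] × [Base int]] → [Ty [Pr [Base int]]]]]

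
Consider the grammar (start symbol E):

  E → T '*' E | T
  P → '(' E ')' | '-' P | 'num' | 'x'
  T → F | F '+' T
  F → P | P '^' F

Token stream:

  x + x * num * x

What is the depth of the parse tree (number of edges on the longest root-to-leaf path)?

[E [T [F [P x]] + [T [F [P x]]]] * [E [T [F [P num]]] * [E [T [F [P x]]]]]]

6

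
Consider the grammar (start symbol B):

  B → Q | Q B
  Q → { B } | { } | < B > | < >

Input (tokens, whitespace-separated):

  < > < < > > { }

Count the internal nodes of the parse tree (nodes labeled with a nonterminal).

[B [Q < >] [B [Q < [B [Q < >]] >] [B [Q { }]]]]

8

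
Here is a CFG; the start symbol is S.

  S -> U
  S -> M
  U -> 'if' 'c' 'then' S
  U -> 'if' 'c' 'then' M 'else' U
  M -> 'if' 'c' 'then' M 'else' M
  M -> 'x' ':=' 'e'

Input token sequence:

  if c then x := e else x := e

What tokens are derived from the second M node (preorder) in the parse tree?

x := e

[S [M if c then [M x := e] else [M x := e]]]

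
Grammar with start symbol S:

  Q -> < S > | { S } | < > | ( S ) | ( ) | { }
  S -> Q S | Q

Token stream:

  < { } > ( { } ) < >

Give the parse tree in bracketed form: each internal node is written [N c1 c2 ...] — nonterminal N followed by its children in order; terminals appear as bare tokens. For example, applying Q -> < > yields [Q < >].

[S [Q < [S [Q { }]] >] [S [Q ( [S [Q { }]] )] [S [Q < >]]]]

S
Q S
< S > S
< Q > S
< { } > S
< { } > Q S
< { } > ( S ) S
< { } > ( Q ) S
< { } > ( { } ) S
< { } > ( { } ) Q
< { } > ( { } ) < >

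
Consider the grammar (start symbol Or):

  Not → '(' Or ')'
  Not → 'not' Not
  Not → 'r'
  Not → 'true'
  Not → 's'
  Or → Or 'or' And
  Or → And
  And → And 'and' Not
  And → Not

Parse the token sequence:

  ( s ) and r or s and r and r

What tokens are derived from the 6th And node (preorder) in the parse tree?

[Or [Or [And [And [Not ( [Or [And [Not s]]] )]] and [Not r]]] or [And [And [And [Not s]] and [Not r]] and [Not r]]]

s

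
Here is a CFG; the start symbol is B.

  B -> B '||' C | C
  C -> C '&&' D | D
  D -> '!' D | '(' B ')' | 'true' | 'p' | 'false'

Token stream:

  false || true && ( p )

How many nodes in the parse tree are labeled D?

4

[B [B [C [D false]]] || [C [C [D true]] && [D ( [B [C [D p]]] )]]]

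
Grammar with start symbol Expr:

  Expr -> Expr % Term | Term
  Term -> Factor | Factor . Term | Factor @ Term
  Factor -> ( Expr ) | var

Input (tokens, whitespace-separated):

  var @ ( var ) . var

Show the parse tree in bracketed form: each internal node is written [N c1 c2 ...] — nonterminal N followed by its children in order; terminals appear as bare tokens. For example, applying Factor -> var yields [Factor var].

Expr
Term
Factor @ Term
var @ Term
var @ Factor . Term
var @ ( Expr ) . Term
var @ ( Term ) . Term
var @ ( Factor ) . Term
var @ ( var ) . Term
var @ ( var ) . Factor
var @ ( var ) . var

[Expr [Term [Factor var] @ [Term [Factor ( [Expr [Term [Factor var]]] )] . [Term [Factor var]]]]]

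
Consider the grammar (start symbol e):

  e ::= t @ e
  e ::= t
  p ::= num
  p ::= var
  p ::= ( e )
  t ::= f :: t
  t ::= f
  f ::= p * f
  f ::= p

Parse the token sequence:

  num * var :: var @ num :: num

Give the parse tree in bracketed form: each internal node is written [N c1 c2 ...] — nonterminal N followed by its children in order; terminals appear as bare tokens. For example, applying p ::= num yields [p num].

[e [t [f [p num] * [f [p var]]] :: [t [f [p var]]]] @ [e [t [f [p num]] :: [t [f [p num]]]]]]

e
t @ e
f :: t @ e
p * f :: t @ e
num * f :: t @ e
num * p :: t @ e
num * var :: t @ e
num * var :: f @ e
num * var :: p @ e
num * var :: var @ e
num * var :: var @ t
num * var :: var @ f :: t
num * var :: var @ p :: t
num * var :: var @ num :: t
num * var :: var @ num :: f
num * var :: var @ num :: p
num * var :: var @ num :: num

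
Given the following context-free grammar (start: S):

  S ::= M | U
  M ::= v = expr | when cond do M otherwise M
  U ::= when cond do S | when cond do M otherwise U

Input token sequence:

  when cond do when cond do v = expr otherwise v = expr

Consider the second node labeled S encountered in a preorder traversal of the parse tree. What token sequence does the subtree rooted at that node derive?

[S [U when cond do [S [M when cond do [M v = expr] otherwise [M v = expr]]]]]

when cond do v = expr otherwise v = expr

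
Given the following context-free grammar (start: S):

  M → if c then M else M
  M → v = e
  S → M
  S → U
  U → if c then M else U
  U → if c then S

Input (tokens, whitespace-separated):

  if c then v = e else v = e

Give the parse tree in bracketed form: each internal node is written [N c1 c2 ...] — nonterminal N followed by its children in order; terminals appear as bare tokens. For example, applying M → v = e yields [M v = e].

S
M
if c then M else M
if c then v = e else M
if c then v = e else v = e

[S [M if c then [M v = e] else [M v = e]]]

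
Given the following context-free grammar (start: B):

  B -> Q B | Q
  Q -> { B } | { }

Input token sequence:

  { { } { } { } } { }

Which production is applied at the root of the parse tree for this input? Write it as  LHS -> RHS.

[B [Q { [B [Q { }] [B [Q { }] [B [Q { }]]]] }] [B [Q { }]]]

B -> Q B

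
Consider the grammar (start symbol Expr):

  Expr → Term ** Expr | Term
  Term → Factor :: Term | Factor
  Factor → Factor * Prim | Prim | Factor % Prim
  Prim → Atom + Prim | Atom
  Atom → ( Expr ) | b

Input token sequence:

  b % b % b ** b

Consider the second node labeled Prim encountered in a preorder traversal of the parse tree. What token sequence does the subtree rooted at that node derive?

b

[Expr [Term [Factor [Factor [Factor [Prim [Atom b]]] % [Prim [Atom b]]] % [Prim [Atom b]]]] ** [Expr [Term [Factor [Prim [Atom b]]]]]]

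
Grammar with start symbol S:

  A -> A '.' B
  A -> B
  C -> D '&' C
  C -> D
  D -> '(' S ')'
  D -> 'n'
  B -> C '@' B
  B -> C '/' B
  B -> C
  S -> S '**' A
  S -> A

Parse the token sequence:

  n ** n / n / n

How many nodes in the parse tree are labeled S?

2

[S [S [A [B [C [D n]]]]] ** [A [B [C [D n]] / [B [C [D n]] / [B [C [D n]]]]]]]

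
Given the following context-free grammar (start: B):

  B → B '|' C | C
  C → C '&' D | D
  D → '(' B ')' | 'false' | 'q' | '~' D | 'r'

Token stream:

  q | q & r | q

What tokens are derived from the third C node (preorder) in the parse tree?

q

[B [B [B [C [D q]]] | [C [C [D q]] & [D r]]] | [C [D q]]]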